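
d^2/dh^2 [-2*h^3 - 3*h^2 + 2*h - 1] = -12*h - 6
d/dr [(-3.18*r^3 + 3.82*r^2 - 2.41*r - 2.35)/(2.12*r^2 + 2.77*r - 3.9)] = (-6.7416*r^4 - 17.6172*r^3 + 52.8966*r^2 - 19.832*r + 15.9085)/(4.4944*r^4 + 11.7448*r^3 - 8.8631*r^2 - 21.606*r + 15.21)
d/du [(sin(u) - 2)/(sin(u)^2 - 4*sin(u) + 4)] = -cos(u)/(sin(u) - 2)^2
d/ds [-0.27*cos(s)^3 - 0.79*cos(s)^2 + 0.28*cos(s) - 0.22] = (0.81*cos(s)^2 + 1.58*cos(s) - 0.28)*sin(s)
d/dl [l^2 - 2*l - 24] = 2*l - 2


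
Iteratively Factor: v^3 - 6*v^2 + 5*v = (v)*(v^2 - 6*v + 5) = v*(v - 5)*(v - 1)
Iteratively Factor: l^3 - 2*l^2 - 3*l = (l)*(l^2 - 2*l - 3) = l*(l - 3)*(l + 1)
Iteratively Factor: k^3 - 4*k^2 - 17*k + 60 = (k - 3)*(k^2 - k - 20) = (k - 5)*(k - 3)*(k + 4)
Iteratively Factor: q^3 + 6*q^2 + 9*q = (q + 3)*(q^2 + 3*q) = (q + 3)^2*(q)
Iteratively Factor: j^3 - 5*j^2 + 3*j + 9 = (j - 3)*(j^2 - 2*j - 3) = (j - 3)^2*(j + 1)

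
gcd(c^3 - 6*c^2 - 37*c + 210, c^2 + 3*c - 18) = c + 6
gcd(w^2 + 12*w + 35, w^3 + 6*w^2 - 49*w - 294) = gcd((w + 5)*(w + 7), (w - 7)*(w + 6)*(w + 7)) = w + 7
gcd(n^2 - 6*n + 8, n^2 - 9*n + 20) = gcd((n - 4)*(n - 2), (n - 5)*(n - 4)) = n - 4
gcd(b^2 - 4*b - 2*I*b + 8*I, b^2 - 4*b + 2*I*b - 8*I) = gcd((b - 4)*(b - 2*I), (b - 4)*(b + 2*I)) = b - 4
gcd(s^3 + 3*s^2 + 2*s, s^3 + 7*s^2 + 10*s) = s^2 + 2*s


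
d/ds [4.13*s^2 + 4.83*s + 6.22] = 8.26*s + 4.83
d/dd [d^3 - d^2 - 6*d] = 3*d^2 - 2*d - 6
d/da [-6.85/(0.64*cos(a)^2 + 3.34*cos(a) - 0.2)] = -(8.768*cos(a) + 22.879)*sin(a)/(0.64*cos(a)^2 + 3.34*cos(a) - 0.2)^2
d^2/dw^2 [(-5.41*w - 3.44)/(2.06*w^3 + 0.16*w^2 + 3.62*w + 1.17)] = (-137.747256*w^5 - 185.874624*w^4 + 62.2687279999999*w^3 + 2.025192*w^2 + 43.868352*w - 43.043308)/(8.741816*w^9 + 2.036928*w^8 + 46.243704*w^7 + 22.058044*w^6 + 83.577*w^5 + 58.729512*w^4 + 59.963714*w^3 + 46.653516*w^2 + 14.866254*w + 1.601613)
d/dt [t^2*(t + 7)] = t*(3*t + 14)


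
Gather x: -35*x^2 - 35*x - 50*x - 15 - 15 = -35*x^2 - 85*x - 30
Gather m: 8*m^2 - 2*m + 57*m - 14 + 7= 8*m^2 + 55*m - 7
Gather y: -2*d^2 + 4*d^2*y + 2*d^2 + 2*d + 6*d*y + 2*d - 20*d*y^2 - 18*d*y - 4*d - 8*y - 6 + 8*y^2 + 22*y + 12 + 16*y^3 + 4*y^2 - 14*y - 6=16*y^3 + y^2*(12 - 20*d) + y*(4*d^2 - 12*d)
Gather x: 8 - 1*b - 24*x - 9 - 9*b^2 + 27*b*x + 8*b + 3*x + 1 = -9*b^2 + 7*b + x*(27*b - 21)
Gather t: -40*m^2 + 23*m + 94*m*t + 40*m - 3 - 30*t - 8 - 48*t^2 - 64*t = -40*m^2 + 63*m - 48*t^2 + t*(94*m - 94) - 11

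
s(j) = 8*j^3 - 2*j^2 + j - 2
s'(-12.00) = 3505.00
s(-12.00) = -14126.00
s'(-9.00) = 1981.00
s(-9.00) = -6005.00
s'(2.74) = 170.22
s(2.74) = 150.29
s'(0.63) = 8.01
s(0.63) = -0.16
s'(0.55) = 6.06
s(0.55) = -0.72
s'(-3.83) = 368.37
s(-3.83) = -484.62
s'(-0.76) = 17.90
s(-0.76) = -7.43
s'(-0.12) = 1.83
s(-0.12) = -2.16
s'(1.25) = 33.50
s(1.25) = 11.75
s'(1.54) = 51.76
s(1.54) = 24.01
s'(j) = 24*j^2 - 4*j + 1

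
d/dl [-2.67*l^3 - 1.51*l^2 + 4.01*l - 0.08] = -8.01*l^2 - 3.02*l + 4.01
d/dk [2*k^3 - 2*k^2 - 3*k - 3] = 6*k^2 - 4*k - 3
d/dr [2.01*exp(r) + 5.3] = 2.01*exp(r)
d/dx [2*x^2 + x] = 4*x + 1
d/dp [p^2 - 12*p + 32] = 2*p - 12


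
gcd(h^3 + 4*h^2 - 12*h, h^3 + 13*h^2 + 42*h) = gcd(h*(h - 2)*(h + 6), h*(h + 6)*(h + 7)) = h^2 + 6*h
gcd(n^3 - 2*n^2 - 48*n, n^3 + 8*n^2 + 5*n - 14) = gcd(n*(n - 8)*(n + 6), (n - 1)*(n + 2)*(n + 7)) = 1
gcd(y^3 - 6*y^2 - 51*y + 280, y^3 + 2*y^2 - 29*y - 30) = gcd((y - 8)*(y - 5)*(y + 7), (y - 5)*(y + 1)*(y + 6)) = y - 5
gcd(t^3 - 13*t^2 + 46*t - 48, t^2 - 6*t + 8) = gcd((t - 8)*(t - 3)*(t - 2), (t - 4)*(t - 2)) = t - 2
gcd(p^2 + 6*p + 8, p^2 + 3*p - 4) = p + 4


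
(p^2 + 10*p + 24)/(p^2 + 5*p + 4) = (p + 6)/(p + 1)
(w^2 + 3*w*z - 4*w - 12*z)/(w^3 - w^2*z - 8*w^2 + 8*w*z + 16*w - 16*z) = (-w - 3*z)/(-w^2 + w*z + 4*w - 4*z)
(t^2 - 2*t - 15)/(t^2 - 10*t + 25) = (t + 3)/(t - 5)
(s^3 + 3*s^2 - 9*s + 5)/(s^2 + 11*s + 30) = (s^2 - 2*s + 1)/(s + 6)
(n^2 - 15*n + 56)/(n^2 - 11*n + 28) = (n - 8)/(n - 4)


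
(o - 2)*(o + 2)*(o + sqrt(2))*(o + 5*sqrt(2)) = o^4 + 6*sqrt(2)*o^3 + 6*o^2 - 24*sqrt(2)*o - 40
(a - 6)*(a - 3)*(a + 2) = a^3 - 7*a^2 + 36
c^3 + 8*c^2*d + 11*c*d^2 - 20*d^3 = (c - d)*(c + 4*d)*(c + 5*d)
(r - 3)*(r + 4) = r^2 + r - 12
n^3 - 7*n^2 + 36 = (n - 6)*(n - 3)*(n + 2)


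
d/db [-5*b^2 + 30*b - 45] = 30 - 10*b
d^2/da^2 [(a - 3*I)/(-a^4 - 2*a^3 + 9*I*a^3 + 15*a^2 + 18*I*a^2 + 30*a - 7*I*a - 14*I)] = (-12*a^5 + a^4*(-32 + 180*I) + a^3*(990 + 440*I) + a^2*(2328 - 1974*I) + a*(306 - 4712*I) - 1064 - 2754*I)/(a^10 + a^9*(6 - 25*I) + a^8*(-225 - 150*I) + a^7*(-1414 + 761*I) + a^6*(-505 + 6166*I) + a^5*(12138 + 10065*I) + a^4*(26549 - 7514*I) + a^3*(9598 - 31661*I) + a^2*(-18228 - 19278*I) + a*(-12152 + 4116*I) + 2744*I)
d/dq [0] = 0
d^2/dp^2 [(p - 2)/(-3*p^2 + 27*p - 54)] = 2*(-(p - 2)*(2*p - 9)^2 + (3*p - 11)*(p^2 - 9*p + 18))/(3*(p^2 - 9*p + 18)^3)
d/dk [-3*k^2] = -6*k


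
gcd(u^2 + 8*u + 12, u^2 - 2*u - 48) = u + 6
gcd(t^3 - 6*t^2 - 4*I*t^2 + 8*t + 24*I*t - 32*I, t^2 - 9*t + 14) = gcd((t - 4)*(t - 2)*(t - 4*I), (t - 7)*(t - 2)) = t - 2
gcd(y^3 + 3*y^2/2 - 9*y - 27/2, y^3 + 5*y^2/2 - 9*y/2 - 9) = y^2 + 9*y/2 + 9/2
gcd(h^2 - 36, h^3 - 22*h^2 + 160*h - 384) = h - 6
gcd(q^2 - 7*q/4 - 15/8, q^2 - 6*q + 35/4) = q - 5/2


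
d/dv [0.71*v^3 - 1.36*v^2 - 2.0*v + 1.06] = 2.13*v^2 - 2.72*v - 2.0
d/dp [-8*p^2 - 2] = -16*p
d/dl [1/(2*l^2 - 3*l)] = (3 - 4*l)/(l^2*(2*l - 3)^2)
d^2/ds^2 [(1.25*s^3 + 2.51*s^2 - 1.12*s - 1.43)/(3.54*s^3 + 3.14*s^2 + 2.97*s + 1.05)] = (5.6843418860808e-14*s^7 + 35.1196319999999*s^6 - 163.065852*s^5 - 503.831916*s^4 - 416.480666*s^3 - 151.111362*s^2 - 17.698914*s - 3.278364)/(44.361864*s^9 + 118.047672*s^8 + 216.365508*s^7 + 268.513676*s^6 + 251.555274*s^5 + 180.387558*s^4 + 96.659163*s^3 + 38.171385*s^2 + 9.823275*s + 1.157625)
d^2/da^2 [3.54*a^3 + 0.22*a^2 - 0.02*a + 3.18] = 21.24*a + 0.44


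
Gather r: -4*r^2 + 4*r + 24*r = -4*r^2 + 28*r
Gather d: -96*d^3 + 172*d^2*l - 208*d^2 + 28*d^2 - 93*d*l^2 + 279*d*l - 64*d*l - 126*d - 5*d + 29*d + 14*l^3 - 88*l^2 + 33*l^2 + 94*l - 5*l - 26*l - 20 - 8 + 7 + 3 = -96*d^3 + d^2*(172*l - 180) + d*(-93*l^2 + 215*l - 102) + 14*l^3 - 55*l^2 + 63*l - 18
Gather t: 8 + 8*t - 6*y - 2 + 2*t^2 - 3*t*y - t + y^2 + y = 2*t^2 + t*(7 - 3*y) + y^2 - 5*y + 6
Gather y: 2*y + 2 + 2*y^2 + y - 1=2*y^2 + 3*y + 1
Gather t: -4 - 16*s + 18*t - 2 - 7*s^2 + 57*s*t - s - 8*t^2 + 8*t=-7*s^2 - 17*s - 8*t^2 + t*(57*s + 26) - 6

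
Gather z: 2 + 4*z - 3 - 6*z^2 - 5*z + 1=-6*z^2 - z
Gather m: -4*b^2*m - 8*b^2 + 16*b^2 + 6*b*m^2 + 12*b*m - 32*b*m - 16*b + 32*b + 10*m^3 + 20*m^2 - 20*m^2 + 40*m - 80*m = 8*b^2 + 6*b*m^2 + 16*b + 10*m^3 + m*(-4*b^2 - 20*b - 40)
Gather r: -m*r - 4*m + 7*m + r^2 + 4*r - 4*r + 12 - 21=-m*r + 3*m + r^2 - 9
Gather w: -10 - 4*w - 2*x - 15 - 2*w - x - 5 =-6*w - 3*x - 30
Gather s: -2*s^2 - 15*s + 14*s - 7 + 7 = -2*s^2 - s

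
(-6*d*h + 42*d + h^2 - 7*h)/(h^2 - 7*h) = (-6*d + h)/h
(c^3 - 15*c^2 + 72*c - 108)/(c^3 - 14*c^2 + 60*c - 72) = (c - 3)/(c - 2)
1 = 1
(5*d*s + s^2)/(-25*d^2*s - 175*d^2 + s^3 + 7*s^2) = s/(-5*d*s - 35*d + s^2 + 7*s)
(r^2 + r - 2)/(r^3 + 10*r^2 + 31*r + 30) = (r - 1)/(r^2 + 8*r + 15)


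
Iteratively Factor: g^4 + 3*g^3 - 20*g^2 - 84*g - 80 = (g - 5)*(g^3 + 8*g^2 + 20*g + 16) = (g - 5)*(g + 2)*(g^2 + 6*g + 8) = (g - 5)*(g + 2)*(g + 4)*(g + 2)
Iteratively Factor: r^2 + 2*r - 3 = (r + 3)*(r - 1)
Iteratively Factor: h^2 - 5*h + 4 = (h - 1)*(h - 4)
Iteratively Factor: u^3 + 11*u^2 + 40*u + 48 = (u + 4)*(u^2 + 7*u + 12) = (u + 3)*(u + 4)*(u + 4)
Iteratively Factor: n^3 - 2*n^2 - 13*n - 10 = (n + 2)*(n^2 - 4*n - 5) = (n + 1)*(n + 2)*(n - 5)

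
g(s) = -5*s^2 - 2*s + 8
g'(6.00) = -62.00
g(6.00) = -184.00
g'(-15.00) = 148.00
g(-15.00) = -1087.00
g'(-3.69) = 34.90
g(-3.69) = -52.70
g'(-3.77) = 35.70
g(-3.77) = -55.52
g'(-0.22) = 0.20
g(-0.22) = 8.20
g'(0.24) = -4.40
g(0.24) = 7.23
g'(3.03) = -32.30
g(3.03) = -43.96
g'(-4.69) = 44.90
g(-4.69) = -92.60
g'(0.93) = -11.30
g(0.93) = 1.82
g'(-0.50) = 3.00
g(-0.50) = 7.75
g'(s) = -10*s - 2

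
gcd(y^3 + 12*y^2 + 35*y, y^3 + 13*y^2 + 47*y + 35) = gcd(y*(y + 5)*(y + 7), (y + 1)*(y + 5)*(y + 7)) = y^2 + 12*y + 35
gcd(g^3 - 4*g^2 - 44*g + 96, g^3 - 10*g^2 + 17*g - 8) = g - 8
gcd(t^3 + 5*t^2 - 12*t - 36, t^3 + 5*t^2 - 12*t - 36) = t^3 + 5*t^2 - 12*t - 36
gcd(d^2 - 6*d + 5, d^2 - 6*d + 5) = d^2 - 6*d + 5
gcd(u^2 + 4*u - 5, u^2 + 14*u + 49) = 1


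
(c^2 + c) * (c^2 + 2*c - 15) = c^4 + 3*c^3 - 13*c^2 - 15*c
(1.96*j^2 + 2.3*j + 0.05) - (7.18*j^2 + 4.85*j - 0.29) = -5.22*j^2 - 2.55*j + 0.34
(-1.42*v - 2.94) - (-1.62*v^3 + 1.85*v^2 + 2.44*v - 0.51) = 1.62*v^3 - 1.85*v^2 - 3.86*v - 2.43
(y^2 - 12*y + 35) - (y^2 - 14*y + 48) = 2*y - 13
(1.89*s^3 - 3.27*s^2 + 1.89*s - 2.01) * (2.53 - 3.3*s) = -6.237*s^4 + 15.5727*s^3 - 14.5101*s^2 + 11.4147*s - 5.0853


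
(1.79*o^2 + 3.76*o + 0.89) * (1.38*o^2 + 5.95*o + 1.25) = 2.4702*o^4 + 15.8393*o^3 + 25.8377*o^2 + 9.9955*o + 1.1125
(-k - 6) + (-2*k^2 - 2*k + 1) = -2*k^2 - 3*k - 5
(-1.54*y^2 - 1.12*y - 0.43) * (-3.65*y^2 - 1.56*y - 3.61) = 5.621*y^4 + 6.4904*y^3 + 8.8761*y^2 + 4.714*y + 1.5523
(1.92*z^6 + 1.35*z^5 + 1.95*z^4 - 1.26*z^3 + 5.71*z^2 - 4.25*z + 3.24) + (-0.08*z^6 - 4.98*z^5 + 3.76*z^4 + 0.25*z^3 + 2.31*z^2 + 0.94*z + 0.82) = 1.84*z^6 - 3.63*z^5 + 5.71*z^4 - 1.01*z^3 + 8.02*z^2 - 3.31*z + 4.06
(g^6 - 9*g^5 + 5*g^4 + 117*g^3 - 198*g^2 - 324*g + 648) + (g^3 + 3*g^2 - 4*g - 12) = g^6 - 9*g^5 + 5*g^4 + 118*g^3 - 195*g^2 - 328*g + 636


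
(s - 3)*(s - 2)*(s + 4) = s^3 - s^2 - 14*s + 24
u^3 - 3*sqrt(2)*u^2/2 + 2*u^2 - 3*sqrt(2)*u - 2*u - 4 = (u + 2)*(u - 2*sqrt(2))*(u + sqrt(2)/2)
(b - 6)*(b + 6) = b^2 - 36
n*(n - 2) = n^2 - 2*n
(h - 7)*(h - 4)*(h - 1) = h^3 - 12*h^2 + 39*h - 28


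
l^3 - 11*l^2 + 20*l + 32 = (l - 8)*(l - 4)*(l + 1)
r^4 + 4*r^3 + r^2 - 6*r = r*(r - 1)*(r + 2)*(r + 3)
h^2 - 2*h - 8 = (h - 4)*(h + 2)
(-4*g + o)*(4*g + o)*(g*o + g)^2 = -16*g^4*o^2 - 32*g^4*o - 16*g^4 + g^2*o^4 + 2*g^2*o^3 + g^2*o^2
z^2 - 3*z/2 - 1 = (z - 2)*(z + 1/2)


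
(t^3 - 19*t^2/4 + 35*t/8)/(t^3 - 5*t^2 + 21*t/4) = (4*t - 5)/(2*(2*t - 3))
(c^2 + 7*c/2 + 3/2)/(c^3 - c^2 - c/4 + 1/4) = 2*(c + 3)/(2*c^2 - 3*c + 1)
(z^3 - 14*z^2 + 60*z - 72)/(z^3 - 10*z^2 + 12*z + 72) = (z - 2)/(z + 2)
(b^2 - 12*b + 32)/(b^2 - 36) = (b^2 - 12*b + 32)/(b^2 - 36)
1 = 1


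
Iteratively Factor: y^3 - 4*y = (y - 2)*(y^2 + 2*y) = (y - 2)*(y + 2)*(y)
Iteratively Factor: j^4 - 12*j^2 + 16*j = (j - 2)*(j^3 + 2*j^2 - 8*j) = (j - 2)*(j + 4)*(j^2 - 2*j) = j*(j - 2)*(j + 4)*(j - 2)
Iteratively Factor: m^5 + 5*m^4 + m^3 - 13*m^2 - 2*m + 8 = (m - 1)*(m^4 + 6*m^3 + 7*m^2 - 6*m - 8) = (m - 1)*(m + 2)*(m^3 + 4*m^2 - m - 4) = (m - 1)*(m + 1)*(m + 2)*(m^2 + 3*m - 4) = (m - 1)^2*(m + 1)*(m + 2)*(m + 4)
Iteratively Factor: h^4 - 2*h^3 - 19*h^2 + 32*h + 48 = (h - 4)*(h^3 + 2*h^2 - 11*h - 12) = (h - 4)*(h + 1)*(h^2 + h - 12) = (h - 4)*(h - 3)*(h + 1)*(h + 4)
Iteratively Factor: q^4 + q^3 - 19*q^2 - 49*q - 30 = (q + 1)*(q^3 - 19*q - 30) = (q - 5)*(q + 1)*(q^2 + 5*q + 6) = (q - 5)*(q + 1)*(q + 3)*(q + 2)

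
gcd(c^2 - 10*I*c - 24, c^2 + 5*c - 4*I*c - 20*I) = c - 4*I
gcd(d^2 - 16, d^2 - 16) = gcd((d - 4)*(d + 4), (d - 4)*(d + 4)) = d^2 - 16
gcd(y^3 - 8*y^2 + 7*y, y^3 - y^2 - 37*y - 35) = y - 7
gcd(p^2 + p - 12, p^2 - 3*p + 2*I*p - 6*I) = p - 3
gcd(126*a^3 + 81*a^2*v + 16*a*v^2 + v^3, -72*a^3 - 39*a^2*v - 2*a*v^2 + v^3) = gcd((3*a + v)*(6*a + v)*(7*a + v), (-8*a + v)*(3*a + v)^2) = 3*a + v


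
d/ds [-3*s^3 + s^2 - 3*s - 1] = -9*s^2 + 2*s - 3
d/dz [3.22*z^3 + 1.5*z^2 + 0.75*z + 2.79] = 9.66*z^2 + 3.0*z + 0.75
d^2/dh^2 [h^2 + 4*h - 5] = 2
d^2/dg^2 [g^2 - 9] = 2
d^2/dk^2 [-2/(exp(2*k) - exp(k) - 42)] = 2*(2*(2*exp(k) - 1)^2*exp(k) + (4*exp(k) - 1)*(-exp(2*k) + exp(k) + 42))*exp(k)/(-exp(2*k) + exp(k) + 42)^3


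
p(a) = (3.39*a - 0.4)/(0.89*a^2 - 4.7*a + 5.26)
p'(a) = (4.7 - 1.78*a)*(3.39*a - 0.4)/(0.89*a^2 - 4.7*a + 5.26)^2 + 3.39/(0.89*a^2 - 4.7*a + 5.26)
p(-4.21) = -0.36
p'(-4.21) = -0.02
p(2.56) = -8.81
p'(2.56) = -2.27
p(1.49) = 19.97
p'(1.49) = 190.16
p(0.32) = 0.18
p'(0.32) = 1.07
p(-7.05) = -0.29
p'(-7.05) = -0.02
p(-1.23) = -0.37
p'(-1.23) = 0.07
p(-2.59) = -0.39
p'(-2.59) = -0.01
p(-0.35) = -0.23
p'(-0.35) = 0.31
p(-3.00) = -0.39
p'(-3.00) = -0.02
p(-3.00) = -0.39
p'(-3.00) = -0.02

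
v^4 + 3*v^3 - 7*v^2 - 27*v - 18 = (v - 3)*(v + 1)*(v + 2)*(v + 3)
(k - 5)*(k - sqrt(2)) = k^2 - 5*k - sqrt(2)*k + 5*sqrt(2)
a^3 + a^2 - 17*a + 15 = (a - 3)*(a - 1)*(a + 5)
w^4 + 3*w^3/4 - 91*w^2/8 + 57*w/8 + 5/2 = (w - 5/2)*(w - 1)*(w + 1/4)*(w + 4)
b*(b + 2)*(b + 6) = b^3 + 8*b^2 + 12*b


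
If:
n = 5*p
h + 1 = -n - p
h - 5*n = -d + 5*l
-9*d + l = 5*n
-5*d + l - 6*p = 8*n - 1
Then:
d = -59/516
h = -149/129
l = -593/1548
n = 50/387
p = 10/387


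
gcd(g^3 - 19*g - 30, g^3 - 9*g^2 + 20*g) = g - 5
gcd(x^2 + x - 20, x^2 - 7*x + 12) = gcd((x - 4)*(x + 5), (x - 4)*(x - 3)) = x - 4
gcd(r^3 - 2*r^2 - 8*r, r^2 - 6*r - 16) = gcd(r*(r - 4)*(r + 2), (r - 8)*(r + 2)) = r + 2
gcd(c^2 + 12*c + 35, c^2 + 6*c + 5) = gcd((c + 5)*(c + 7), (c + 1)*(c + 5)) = c + 5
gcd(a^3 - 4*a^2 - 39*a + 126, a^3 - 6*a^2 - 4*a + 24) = 1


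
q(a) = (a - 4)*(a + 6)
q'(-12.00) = -22.00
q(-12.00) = 96.00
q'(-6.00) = -10.00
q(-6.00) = 0.00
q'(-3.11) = -4.22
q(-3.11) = -20.55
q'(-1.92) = -1.84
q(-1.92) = -24.15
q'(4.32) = 10.64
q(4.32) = 3.30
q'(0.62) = 3.24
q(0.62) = -22.38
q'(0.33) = 2.66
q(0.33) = -23.23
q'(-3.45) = -4.90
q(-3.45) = -19.00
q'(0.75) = 3.50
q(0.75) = -21.94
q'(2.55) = 7.10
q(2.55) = -12.40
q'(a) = 2*a + 2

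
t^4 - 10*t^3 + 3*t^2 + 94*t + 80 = (t - 8)*(t - 5)*(t + 1)*(t + 2)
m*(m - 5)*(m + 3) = m^3 - 2*m^2 - 15*m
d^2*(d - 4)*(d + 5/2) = d^4 - 3*d^3/2 - 10*d^2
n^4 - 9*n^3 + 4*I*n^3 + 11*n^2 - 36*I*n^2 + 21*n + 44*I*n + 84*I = (n - 7)*(n - 3)*(n + 1)*(n + 4*I)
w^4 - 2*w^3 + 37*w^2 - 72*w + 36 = (w - 6*I)*(w + 6*I)*(-I*w + I)*(I*w - I)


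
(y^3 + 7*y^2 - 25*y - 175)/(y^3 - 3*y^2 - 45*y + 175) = (y + 5)/(y - 5)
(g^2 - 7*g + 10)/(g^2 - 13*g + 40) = (g - 2)/(g - 8)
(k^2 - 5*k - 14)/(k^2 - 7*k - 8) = (-k^2 + 5*k + 14)/(-k^2 + 7*k + 8)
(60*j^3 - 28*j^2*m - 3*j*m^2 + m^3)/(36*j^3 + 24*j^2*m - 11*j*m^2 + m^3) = (10*j^2 - 3*j*m - m^2)/(6*j^2 + 5*j*m - m^2)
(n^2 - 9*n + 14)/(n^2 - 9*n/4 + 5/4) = 4*(n^2 - 9*n + 14)/(4*n^2 - 9*n + 5)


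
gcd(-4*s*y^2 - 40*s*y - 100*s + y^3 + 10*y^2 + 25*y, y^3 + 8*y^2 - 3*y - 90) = y + 5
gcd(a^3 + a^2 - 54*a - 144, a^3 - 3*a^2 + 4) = 1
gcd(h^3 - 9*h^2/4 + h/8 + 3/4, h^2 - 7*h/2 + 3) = h - 2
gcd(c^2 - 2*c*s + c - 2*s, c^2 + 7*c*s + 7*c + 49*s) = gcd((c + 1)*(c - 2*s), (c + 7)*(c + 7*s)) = 1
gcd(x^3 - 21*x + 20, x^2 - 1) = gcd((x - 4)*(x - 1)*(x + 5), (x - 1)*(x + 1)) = x - 1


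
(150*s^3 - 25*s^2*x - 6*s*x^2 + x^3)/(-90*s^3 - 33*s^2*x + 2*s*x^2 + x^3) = (-5*s + x)/(3*s + x)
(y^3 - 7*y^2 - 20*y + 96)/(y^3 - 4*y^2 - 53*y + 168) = (y + 4)/(y + 7)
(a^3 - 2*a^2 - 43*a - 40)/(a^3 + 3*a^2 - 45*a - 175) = (a^2 - 7*a - 8)/(a^2 - 2*a - 35)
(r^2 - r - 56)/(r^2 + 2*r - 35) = (r - 8)/(r - 5)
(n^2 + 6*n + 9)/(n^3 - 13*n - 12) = (n + 3)/(n^2 - 3*n - 4)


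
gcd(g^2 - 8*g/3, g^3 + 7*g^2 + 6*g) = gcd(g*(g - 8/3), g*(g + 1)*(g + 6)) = g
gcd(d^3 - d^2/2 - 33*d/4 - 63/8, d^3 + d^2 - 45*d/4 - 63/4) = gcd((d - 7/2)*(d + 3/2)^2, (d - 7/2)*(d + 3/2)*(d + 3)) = d^2 - 2*d - 21/4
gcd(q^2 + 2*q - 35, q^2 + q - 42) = q + 7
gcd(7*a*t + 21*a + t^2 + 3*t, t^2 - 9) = t + 3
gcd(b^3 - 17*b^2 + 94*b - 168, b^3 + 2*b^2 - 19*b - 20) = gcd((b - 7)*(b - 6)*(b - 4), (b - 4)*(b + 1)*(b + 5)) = b - 4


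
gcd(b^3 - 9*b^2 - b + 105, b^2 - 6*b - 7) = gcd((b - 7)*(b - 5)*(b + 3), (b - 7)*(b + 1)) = b - 7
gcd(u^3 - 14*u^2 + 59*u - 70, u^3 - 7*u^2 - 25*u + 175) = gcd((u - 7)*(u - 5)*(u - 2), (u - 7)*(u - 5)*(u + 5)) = u^2 - 12*u + 35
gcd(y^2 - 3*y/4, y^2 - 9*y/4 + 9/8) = y - 3/4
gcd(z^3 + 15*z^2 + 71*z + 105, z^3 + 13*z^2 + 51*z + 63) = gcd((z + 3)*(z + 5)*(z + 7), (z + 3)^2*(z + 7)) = z^2 + 10*z + 21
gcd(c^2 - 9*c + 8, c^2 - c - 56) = c - 8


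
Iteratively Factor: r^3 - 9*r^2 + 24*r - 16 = (r - 4)*(r^2 - 5*r + 4) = (r - 4)^2*(r - 1)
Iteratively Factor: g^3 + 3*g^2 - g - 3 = (g + 1)*(g^2 + 2*g - 3) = (g - 1)*(g + 1)*(g + 3)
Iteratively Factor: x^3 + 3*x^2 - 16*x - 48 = (x + 3)*(x^2 - 16) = (x - 4)*(x + 3)*(x + 4)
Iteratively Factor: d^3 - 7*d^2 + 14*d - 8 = (d - 1)*(d^2 - 6*d + 8) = (d - 2)*(d - 1)*(d - 4)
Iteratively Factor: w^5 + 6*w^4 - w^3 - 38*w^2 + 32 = (w + 4)*(w^4 + 2*w^3 - 9*w^2 - 2*w + 8) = (w - 1)*(w + 4)*(w^3 + 3*w^2 - 6*w - 8) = (w - 2)*(w - 1)*(w + 4)*(w^2 + 5*w + 4) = (w - 2)*(w - 1)*(w + 4)^2*(w + 1)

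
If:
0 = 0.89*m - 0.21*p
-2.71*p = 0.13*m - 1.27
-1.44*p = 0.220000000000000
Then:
No Solution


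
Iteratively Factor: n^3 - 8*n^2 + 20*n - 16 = (n - 4)*(n^2 - 4*n + 4) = (n - 4)*(n - 2)*(n - 2)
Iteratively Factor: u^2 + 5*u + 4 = (u + 1)*(u + 4)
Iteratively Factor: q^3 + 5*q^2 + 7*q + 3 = (q + 1)*(q^2 + 4*q + 3) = (q + 1)^2*(q + 3)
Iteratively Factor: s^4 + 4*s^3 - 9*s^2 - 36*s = (s + 3)*(s^3 + s^2 - 12*s) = s*(s + 3)*(s^2 + s - 12) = s*(s - 3)*(s + 3)*(s + 4)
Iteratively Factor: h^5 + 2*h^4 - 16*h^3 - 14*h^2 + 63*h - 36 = (h + 3)*(h^4 - h^3 - 13*h^2 + 25*h - 12) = (h - 1)*(h + 3)*(h^3 - 13*h + 12) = (h - 1)^2*(h + 3)*(h^2 + h - 12) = (h - 1)^2*(h + 3)*(h + 4)*(h - 3)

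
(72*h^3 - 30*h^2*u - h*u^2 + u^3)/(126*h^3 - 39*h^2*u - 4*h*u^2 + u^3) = (-4*h + u)/(-7*h + u)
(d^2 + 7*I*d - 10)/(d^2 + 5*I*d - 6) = (d + 5*I)/(d + 3*I)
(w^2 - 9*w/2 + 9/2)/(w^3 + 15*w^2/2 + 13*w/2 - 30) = (w - 3)/(w^2 + 9*w + 20)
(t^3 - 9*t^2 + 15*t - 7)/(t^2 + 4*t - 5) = (t^2 - 8*t + 7)/(t + 5)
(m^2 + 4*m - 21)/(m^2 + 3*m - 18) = (m + 7)/(m + 6)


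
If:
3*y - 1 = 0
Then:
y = 1/3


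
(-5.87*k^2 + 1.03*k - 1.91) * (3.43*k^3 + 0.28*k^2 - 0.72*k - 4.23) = -20.1341*k^5 + 1.8893*k^4 - 2.0365*k^3 + 23.5537*k^2 - 2.9817*k + 8.0793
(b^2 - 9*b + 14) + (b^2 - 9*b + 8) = 2*b^2 - 18*b + 22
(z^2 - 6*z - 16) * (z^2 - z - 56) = z^4 - 7*z^3 - 66*z^2 + 352*z + 896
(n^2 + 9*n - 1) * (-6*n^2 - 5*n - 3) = -6*n^4 - 59*n^3 - 42*n^2 - 22*n + 3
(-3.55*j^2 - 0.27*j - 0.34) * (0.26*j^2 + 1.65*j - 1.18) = -0.923*j^4 - 5.9277*j^3 + 3.6551*j^2 - 0.2424*j + 0.4012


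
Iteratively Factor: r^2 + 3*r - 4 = (r + 4)*(r - 1)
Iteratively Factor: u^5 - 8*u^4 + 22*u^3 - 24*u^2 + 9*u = (u - 3)*(u^4 - 5*u^3 + 7*u^2 - 3*u) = (u - 3)*(u - 1)*(u^3 - 4*u^2 + 3*u) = (u - 3)^2*(u - 1)*(u^2 - u) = u*(u - 3)^2*(u - 1)*(u - 1)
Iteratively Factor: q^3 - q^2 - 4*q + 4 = (q - 2)*(q^2 + q - 2) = (q - 2)*(q + 2)*(q - 1)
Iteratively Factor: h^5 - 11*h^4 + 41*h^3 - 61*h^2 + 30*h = (h)*(h^4 - 11*h^3 + 41*h^2 - 61*h + 30) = h*(h - 1)*(h^3 - 10*h^2 + 31*h - 30) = h*(h - 5)*(h - 1)*(h^2 - 5*h + 6) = h*(h - 5)*(h - 2)*(h - 1)*(h - 3)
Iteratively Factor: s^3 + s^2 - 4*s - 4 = (s + 2)*(s^2 - s - 2) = (s - 2)*(s + 2)*(s + 1)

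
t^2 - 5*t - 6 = (t - 6)*(t + 1)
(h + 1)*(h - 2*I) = h^2 + h - 2*I*h - 2*I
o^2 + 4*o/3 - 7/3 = (o - 1)*(o + 7/3)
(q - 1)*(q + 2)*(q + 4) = q^3 + 5*q^2 + 2*q - 8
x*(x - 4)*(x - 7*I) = x^3 - 4*x^2 - 7*I*x^2 + 28*I*x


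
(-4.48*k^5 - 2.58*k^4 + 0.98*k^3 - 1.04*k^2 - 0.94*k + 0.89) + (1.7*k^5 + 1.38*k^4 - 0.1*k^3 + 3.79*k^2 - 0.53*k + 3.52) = -2.78*k^5 - 1.2*k^4 + 0.88*k^3 + 2.75*k^2 - 1.47*k + 4.41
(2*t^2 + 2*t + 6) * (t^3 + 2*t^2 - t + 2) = 2*t^5 + 6*t^4 + 8*t^3 + 14*t^2 - 2*t + 12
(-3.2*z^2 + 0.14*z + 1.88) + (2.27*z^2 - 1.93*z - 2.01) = -0.93*z^2 - 1.79*z - 0.13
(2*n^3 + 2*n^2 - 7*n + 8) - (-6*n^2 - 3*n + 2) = 2*n^3 + 8*n^2 - 4*n + 6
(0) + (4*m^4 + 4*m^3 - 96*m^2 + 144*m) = 4*m^4 + 4*m^3 - 96*m^2 + 144*m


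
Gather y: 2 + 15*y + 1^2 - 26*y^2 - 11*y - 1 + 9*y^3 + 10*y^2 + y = 9*y^3 - 16*y^2 + 5*y + 2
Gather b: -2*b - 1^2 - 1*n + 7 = -2*b - n + 6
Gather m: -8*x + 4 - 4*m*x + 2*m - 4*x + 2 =m*(2 - 4*x) - 12*x + 6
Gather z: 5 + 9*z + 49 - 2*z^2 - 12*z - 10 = -2*z^2 - 3*z + 44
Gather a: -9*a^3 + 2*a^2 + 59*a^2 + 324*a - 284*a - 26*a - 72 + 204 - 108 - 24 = -9*a^3 + 61*a^2 + 14*a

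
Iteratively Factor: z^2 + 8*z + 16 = (z + 4)*(z + 4)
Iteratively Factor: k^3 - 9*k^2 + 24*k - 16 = (k - 4)*(k^2 - 5*k + 4) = (k - 4)*(k - 1)*(k - 4)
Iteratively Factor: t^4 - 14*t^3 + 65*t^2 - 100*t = (t - 4)*(t^3 - 10*t^2 + 25*t) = t*(t - 4)*(t^2 - 10*t + 25) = t*(t - 5)*(t - 4)*(t - 5)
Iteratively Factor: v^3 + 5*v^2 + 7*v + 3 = (v + 1)*(v^2 + 4*v + 3) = (v + 1)*(v + 3)*(v + 1)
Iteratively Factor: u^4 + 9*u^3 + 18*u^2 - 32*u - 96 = (u + 3)*(u^3 + 6*u^2 - 32) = (u + 3)*(u + 4)*(u^2 + 2*u - 8) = (u - 2)*(u + 3)*(u + 4)*(u + 4)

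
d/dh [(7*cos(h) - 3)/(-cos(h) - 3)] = 24*sin(h)/(cos(h) + 3)^2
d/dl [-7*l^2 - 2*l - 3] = -14*l - 2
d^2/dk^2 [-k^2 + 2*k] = -2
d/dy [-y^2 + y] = 1 - 2*y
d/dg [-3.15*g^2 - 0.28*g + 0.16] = -6.3*g - 0.28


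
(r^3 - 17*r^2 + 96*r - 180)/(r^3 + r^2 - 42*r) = (r^2 - 11*r + 30)/(r*(r + 7))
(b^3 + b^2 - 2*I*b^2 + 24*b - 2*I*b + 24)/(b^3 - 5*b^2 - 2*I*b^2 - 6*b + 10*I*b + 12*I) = (b^2 - 2*I*b + 24)/(b^2 - 2*b*(3 + I) + 12*I)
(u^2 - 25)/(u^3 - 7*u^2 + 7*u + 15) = (u + 5)/(u^2 - 2*u - 3)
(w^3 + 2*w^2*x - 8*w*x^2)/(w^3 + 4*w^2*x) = (w - 2*x)/w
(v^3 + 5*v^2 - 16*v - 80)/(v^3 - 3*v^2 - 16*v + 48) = (v + 5)/(v - 3)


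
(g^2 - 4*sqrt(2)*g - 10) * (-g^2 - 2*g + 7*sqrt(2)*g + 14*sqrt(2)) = -g^4 - 2*g^3 + 11*sqrt(2)*g^3 - 46*g^2 + 22*sqrt(2)*g^2 - 70*sqrt(2)*g - 92*g - 140*sqrt(2)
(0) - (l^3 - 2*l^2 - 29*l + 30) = -l^3 + 2*l^2 + 29*l - 30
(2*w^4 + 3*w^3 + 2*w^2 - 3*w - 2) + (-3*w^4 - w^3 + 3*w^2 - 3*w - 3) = -w^4 + 2*w^3 + 5*w^2 - 6*w - 5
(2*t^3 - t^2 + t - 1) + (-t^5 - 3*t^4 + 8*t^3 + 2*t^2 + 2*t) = -t^5 - 3*t^4 + 10*t^3 + t^2 + 3*t - 1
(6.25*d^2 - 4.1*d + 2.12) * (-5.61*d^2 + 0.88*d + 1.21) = -35.0625*d^4 + 28.501*d^3 - 7.9387*d^2 - 3.0954*d + 2.5652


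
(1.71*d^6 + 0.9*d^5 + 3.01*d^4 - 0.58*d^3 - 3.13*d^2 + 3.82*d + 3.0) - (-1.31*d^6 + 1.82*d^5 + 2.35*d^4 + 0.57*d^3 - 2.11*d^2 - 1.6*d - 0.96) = 3.02*d^6 - 0.92*d^5 + 0.66*d^4 - 1.15*d^3 - 1.02*d^2 + 5.42*d + 3.96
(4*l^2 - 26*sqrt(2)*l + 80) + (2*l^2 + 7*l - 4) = 6*l^2 - 26*sqrt(2)*l + 7*l + 76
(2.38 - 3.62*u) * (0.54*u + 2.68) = -1.9548*u^2 - 8.4164*u + 6.3784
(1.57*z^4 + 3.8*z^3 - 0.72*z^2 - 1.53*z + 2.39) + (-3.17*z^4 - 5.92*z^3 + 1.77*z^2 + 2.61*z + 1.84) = -1.6*z^4 - 2.12*z^3 + 1.05*z^2 + 1.08*z + 4.23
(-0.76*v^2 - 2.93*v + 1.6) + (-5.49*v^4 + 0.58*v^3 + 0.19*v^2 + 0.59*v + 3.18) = -5.49*v^4 + 0.58*v^3 - 0.57*v^2 - 2.34*v + 4.78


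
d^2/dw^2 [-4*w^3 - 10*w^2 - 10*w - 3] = -24*w - 20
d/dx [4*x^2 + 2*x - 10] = 8*x + 2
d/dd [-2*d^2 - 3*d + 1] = -4*d - 3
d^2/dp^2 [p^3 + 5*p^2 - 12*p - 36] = 6*p + 10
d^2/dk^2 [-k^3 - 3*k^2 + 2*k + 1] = -6*k - 6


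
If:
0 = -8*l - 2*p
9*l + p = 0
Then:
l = 0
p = 0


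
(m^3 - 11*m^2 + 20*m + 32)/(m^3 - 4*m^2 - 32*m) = (m^2 - 3*m - 4)/(m*(m + 4))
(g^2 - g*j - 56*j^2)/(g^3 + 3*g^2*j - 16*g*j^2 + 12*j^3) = (g^2 - g*j - 56*j^2)/(g^3 + 3*g^2*j - 16*g*j^2 + 12*j^3)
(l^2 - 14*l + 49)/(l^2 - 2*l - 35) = (l - 7)/(l + 5)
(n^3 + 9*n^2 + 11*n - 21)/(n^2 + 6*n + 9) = (n^2 + 6*n - 7)/(n + 3)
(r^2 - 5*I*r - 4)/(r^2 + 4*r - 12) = (r^2 - 5*I*r - 4)/(r^2 + 4*r - 12)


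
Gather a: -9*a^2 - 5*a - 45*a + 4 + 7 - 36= -9*a^2 - 50*a - 25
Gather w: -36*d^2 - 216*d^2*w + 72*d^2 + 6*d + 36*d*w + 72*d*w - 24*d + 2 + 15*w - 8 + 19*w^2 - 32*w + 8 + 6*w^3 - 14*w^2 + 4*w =36*d^2 - 18*d + 6*w^3 + 5*w^2 + w*(-216*d^2 + 108*d - 13) + 2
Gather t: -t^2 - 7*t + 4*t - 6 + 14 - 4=-t^2 - 3*t + 4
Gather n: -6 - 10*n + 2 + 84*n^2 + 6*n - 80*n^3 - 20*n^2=-80*n^3 + 64*n^2 - 4*n - 4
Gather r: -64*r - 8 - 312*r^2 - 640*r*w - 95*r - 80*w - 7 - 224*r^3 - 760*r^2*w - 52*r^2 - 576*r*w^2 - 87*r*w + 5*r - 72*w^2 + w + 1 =-224*r^3 + r^2*(-760*w - 364) + r*(-576*w^2 - 727*w - 154) - 72*w^2 - 79*w - 14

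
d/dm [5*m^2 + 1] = 10*m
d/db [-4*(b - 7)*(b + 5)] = 8 - 8*b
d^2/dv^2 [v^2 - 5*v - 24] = 2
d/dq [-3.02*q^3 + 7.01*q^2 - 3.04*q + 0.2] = -9.06*q^2 + 14.02*q - 3.04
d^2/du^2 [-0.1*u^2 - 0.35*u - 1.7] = -0.200000000000000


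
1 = 1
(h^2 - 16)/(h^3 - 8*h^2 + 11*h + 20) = (h + 4)/(h^2 - 4*h - 5)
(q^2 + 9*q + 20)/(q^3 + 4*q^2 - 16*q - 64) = (q + 5)/(q^2 - 16)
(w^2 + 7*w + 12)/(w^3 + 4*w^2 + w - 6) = (w + 4)/(w^2 + w - 2)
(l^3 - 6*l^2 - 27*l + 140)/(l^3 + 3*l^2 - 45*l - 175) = (l - 4)/(l + 5)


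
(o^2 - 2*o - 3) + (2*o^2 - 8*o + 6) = 3*o^2 - 10*o + 3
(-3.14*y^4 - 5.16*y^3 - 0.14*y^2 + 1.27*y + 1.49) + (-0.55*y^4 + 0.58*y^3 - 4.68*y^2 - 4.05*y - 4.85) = -3.69*y^4 - 4.58*y^3 - 4.82*y^2 - 2.78*y - 3.36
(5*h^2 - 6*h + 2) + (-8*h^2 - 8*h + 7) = -3*h^2 - 14*h + 9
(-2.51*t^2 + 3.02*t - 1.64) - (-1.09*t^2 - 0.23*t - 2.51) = -1.42*t^2 + 3.25*t + 0.87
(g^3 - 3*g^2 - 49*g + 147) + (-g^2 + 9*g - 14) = g^3 - 4*g^2 - 40*g + 133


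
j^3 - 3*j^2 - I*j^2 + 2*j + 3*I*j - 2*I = (j - 2)*(j - 1)*(j - I)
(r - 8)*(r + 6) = r^2 - 2*r - 48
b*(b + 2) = b^2 + 2*b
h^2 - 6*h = h*(h - 6)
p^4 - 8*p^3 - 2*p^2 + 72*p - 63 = (p - 7)*(p - 3)*(p - 1)*(p + 3)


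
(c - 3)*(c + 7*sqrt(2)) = c^2 - 3*c + 7*sqrt(2)*c - 21*sqrt(2)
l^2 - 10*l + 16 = (l - 8)*(l - 2)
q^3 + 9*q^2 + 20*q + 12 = (q + 1)*(q + 2)*(q + 6)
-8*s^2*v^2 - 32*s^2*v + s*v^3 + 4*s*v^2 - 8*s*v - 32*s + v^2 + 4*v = (-8*s + v)*(v + 4)*(s*v + 1)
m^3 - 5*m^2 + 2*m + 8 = (m - 4)*(m - 2)*(m + 1)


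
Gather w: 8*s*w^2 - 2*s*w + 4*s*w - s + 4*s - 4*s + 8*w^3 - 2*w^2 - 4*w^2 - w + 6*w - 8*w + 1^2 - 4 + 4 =-s + 8*w^3 + w^2*(8*s - 6) + w*(2*s - 3) + 1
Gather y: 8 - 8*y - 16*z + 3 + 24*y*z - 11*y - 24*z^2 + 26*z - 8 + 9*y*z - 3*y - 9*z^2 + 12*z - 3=y*(33*z - 22) - 33*z^2 + 22*z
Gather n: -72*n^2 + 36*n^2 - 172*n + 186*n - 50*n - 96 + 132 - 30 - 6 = -36*n^2 - 36*n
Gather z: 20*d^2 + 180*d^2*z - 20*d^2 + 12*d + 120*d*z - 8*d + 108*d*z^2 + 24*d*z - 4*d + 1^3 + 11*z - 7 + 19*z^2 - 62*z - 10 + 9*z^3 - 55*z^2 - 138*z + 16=9*z^3 + z^2*(108*d - 36) + z*(180*d^2 + 144*d - 189)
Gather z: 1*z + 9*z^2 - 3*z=9*z^2 - 2*z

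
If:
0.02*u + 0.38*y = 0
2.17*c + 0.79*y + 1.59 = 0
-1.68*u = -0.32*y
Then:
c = -0.73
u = 0.00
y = 0.00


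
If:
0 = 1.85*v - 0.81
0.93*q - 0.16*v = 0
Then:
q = 0.08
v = 0.44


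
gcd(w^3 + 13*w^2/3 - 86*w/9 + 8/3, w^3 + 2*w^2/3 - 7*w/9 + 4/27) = w - 1/3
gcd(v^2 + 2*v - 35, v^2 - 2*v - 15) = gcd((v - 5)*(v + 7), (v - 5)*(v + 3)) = v - 5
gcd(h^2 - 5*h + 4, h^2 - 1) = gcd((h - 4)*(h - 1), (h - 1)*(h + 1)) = h - 1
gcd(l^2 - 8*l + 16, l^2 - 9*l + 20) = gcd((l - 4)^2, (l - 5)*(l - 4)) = l - 4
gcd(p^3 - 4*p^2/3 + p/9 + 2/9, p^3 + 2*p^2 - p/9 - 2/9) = p + 1/3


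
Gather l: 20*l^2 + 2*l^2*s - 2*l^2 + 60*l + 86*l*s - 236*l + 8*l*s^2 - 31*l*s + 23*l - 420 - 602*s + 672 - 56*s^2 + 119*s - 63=l^2*(2*s + 18) + l*(8*s^2 + 55*s - 153) - 56*s^2 - 483*s + 189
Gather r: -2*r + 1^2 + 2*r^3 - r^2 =2*r^3 - r^2 - 2*r + 1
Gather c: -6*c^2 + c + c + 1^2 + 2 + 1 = -6*c^2 + 2*c + 4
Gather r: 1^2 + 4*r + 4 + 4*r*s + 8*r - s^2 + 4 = r*(4*s + 12) - s^2 + 9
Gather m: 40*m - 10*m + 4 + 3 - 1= 30*m + 6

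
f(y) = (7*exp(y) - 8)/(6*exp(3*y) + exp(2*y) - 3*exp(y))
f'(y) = (7*exp(y) - 8)*(-18*exp(3*y) - 2*exp(2*y) + 3*exp(y))/(6*exp(3*y) + exp(2*y) - 3*exp(y))^2 + 7*exp(y)/(6*exp(3*y) + exp(2*y) - 3*exp(y))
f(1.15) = 0.07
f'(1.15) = -0.11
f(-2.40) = 28.39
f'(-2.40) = -28.95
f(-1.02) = 8.17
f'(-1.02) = -3.49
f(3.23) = 0.00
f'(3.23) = -0.00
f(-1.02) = 8.17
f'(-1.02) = -3.49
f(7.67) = 0.00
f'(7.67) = -0.00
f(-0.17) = -1.17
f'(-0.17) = 9.70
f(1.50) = 0.04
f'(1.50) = -0.07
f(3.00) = 0.00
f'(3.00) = -0.00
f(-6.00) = 1074.38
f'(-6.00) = -1075.80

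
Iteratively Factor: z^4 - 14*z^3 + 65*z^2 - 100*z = (z - 5)*(z^3 - 9*z^2 + 20*z) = (z - 5)^2*(z^2 - 4*z) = z*(z - 5)^2*(z - 4)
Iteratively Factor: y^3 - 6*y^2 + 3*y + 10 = (y - 5)*(y^2 - y - 2) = (y - 5)*(y - 2)*(y + 1)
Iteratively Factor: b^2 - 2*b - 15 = (b + 3)*(b - 5)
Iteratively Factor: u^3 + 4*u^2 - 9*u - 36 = (u + 3)*(u^2 + u - 12) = (u + 3)*(u + 4)*(u - 3)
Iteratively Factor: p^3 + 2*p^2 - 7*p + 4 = (p - 1)*(p^2 + 3*p - 4) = (p - 1)*(p + 4)*(p - 1)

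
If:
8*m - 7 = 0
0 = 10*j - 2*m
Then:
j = 7/40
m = 7/8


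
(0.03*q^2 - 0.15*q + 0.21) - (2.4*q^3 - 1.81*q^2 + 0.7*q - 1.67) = -2.4*q^3 + 1.84*q^2 - 0.85*q + 1.88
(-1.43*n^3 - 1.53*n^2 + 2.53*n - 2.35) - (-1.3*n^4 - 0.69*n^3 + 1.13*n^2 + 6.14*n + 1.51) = 1.3*n^4 - 0.74*n^3 - 2.66*n^2 - 3.61*n - 3.86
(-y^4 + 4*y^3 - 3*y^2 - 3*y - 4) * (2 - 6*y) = 6*y^5 - 26*y^4 + 26*y^3 + 12*y^2 + 18*y - 8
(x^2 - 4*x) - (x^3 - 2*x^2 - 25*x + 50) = -x^3 + 3*x^2 + 21*x - 50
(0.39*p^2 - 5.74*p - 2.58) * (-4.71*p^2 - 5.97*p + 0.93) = -1.8369*p^4 + 24.7071*p^3 + 46.7823*p^2 + 10.0644*p - 2.3994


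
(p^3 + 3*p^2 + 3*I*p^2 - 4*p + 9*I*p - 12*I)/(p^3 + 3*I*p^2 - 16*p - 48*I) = (p - 1)/(p - 4)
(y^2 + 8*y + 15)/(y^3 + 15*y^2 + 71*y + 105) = 1/(y + 7)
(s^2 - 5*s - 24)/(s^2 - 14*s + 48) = (s + 3)/(s - 6)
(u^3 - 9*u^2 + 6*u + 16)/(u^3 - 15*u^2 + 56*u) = (u^2 - u - 2)/(u*(u - 7))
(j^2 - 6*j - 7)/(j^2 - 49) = (j + 1)/(j + 7)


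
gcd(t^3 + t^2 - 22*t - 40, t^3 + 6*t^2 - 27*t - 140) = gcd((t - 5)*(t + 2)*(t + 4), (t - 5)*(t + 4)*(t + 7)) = t^2 - t - 20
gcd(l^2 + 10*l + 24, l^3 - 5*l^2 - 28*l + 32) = l + 4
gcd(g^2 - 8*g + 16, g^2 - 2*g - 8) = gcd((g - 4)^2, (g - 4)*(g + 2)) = g - 4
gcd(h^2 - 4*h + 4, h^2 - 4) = h - 2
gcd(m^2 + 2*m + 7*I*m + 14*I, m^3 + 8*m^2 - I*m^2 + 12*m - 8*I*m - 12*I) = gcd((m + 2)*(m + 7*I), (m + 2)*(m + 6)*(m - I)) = m + 2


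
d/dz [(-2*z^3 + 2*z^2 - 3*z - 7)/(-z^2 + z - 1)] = (2*z^4 - 4*z^3 + 5*z^2 - 18*z + 10)/(z^4 - 2*z^3 + 3*z^2 - 2*z + 1)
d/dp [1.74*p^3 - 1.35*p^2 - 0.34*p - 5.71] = 5.22*p^2 - 2.7*p - 0.34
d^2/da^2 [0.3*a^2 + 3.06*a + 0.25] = 0.600000000000000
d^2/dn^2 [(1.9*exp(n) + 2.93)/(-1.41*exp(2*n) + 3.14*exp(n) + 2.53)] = (-3.77739*exp(4*n) - 31.712592*exp(3*n) - 1.75037399999999*exp(2*n) - 55.603404*exp(n) + 11.114796)*exp(n)/(2.803221*exp(6*n) - 18.727902*exp(5*n) + 26.616429*exp(4*n) + 36.248788*exp(3*n) - 47.758557*exp(2*n) - 60.296478*exp(n) - 16.194277)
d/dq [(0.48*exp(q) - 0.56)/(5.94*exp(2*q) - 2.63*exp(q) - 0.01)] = (-2.8512*exp(2*q) + 6.6528*exp(q) - 1.4776)*exp(q)/(35.2836*exp(4*q) - 31.2444*exp(3*q) + 6.7981*exp(2*q) + 0.0526*exp(q) + 0.0001)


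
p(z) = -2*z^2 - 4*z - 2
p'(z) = -4*z - 4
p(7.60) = -147.92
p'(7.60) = -34.40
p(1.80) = -15.68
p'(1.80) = -11.20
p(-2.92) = -7.37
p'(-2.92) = 7.68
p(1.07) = -8.57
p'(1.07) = -8.28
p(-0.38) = -0.77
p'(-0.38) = -2.48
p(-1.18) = -0.06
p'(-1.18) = 0.72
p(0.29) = -3.33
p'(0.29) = -5.16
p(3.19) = -35.11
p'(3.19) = -16.76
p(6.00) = -98.00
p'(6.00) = -28.00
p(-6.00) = -50.00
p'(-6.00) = 20.00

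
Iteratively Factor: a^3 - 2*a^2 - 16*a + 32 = (a - 4)*(a^2 + 2*a - 8) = (a - 4)*(a - 2)*(a + 4)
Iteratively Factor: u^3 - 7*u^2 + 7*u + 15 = (u + 1)*(u^2 - 8*u + 15) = (u - 3)*(u + 1)*(u - 5)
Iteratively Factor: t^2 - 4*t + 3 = (t - 3)*(t - 1)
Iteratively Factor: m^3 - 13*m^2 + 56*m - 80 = (m - 4)*(m^2 - 9*m + 20) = (m - 5)*(m - 4)*(m - 4)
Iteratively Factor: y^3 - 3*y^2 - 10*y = (y)*(y^2 - 3*y - 10) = y*(y - 5)*(y + 2)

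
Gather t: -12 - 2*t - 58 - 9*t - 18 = -11*t - 88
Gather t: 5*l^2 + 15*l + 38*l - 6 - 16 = 5*l^2 + 53*l - 22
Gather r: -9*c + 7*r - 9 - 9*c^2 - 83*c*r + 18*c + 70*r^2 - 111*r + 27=-9*c^2 + 9*c + 70*r^2 + r*(-83*c - 104) + 18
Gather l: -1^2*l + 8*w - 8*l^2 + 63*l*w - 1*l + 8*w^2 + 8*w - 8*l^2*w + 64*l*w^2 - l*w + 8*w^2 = l^2*(-8*w - 8) + l*(64*w^2 + 62*w - 2) + 16*w^2 + 16*w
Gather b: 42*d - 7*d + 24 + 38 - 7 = 35*d + 55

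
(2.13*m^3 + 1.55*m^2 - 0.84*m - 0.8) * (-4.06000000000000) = -8.6478*m^3 - 6.293*m^2 + 3.4104*m + 3.248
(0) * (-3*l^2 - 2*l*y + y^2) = 0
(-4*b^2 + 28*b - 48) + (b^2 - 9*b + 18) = -3*b^2 + 19*b - 30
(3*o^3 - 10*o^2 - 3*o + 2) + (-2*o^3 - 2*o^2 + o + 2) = o^3 - 12*o^2 - 2*o + 4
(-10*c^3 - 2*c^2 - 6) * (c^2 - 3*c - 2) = -10*c^5 + 28*c^4 + 26*c^3 - 2*c^2 + 18*c + 12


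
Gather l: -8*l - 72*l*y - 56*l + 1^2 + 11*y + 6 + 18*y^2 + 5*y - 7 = l*(-72*y - 64) + 18*y^2 + 16*y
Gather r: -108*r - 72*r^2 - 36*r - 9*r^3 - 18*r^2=-9*r^3 - 90*r^2 - 144*r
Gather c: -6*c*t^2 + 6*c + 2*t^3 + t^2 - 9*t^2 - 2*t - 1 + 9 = c*(6 - 6*t^2) + 2*t^3 - 8*t^2 - 2*t + 8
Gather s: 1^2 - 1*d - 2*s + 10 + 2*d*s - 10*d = -11*d + s*(2*d - 2) + 11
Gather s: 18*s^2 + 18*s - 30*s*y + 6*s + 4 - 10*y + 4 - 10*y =18*s^2 + s*(24 - 30*y) - 20*y + 8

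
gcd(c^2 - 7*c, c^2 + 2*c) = c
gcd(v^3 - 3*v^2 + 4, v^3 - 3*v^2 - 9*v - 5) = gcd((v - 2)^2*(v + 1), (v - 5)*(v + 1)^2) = v + 1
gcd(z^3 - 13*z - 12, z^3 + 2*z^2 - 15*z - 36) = z^2 - z - 12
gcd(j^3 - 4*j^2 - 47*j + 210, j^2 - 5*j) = j - 5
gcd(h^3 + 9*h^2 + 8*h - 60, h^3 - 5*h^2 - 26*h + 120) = h + 5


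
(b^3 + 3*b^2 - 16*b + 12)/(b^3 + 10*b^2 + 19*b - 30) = (b - 2)/(b + 5)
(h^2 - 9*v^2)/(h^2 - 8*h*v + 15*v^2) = (-h - 3*v)/(-h + 5*v)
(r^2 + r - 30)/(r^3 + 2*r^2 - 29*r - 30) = 1/(r + 1)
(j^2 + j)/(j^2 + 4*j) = (j + 1)/(j + 4)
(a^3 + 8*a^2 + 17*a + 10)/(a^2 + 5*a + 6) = (a^2 + 6*a + 5)/(a + 3)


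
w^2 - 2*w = w*(w - 2)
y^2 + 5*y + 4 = (y + 1)*(y + 4)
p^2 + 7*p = p*(p + 7)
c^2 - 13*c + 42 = (c - 7)*(c - 6)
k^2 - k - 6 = (k - 3)*(k + 2)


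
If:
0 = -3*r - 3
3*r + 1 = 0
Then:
No Solution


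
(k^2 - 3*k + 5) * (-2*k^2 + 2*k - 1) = -2*k^4 + 8*k^3 - 17*k^2 + 13*k - 5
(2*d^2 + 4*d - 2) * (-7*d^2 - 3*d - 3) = -14*d^4 - 34*d^3 - 4*d^2 - 6*d + 6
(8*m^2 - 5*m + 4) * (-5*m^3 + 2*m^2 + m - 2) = -40*m^5 + 41*m^4 - 22*m^3 - 13*m^2 + 14*m - 8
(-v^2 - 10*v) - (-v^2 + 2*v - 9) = 9 - 12*v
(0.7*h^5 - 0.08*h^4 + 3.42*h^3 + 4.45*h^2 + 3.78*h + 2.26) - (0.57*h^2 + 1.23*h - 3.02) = 0.7*h^5 - 0.08*h^4 + 3.42*h^3 + 3.88*h^2 + 2.55*h + 5.28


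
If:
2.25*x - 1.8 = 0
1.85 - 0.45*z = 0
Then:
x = 0.80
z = 4.11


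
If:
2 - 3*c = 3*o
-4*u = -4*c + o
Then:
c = 4*u/5 + 2/15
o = 8/15 - 4*u/5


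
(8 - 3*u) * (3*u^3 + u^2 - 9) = -9*u^4 + 21*u^3 + 8*u^2 + 27*u - 72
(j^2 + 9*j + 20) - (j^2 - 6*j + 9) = 15*j + 11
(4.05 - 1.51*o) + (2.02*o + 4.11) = 0.51*o + 8.16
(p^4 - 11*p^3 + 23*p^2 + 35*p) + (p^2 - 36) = p^4 - 11*p^3 + 24*p^2 + 35*p - 36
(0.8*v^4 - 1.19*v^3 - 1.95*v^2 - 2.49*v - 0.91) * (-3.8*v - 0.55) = -3.04*v^5 + 4.082*v^4 + 8.0645*v^3 + 10.5345*v^2 + 4.8275*v + 0.5005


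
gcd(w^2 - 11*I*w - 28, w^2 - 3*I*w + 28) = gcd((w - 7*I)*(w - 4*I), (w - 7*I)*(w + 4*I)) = w - 7*I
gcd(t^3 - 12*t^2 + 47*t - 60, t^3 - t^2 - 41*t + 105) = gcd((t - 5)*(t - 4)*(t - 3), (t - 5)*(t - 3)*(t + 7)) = t^2 - 8*t + 15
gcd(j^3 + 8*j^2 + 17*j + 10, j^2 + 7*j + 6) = j + 1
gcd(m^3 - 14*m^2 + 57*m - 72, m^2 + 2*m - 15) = m - 3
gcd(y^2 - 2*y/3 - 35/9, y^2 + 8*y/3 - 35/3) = y - 7/3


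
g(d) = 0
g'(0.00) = 0.00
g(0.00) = 0.00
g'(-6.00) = 0.00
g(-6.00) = 0.00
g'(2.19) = 0.00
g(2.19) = 0.00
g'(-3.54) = 0.00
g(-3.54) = 0.00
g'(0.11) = 0.00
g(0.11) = 0.00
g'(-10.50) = 0.00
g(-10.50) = 0.00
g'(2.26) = 0.00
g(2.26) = 0.00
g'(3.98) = 0.00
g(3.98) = 0.00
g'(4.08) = 0.00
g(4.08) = 0.00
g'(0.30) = 0.00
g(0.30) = 0.00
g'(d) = 0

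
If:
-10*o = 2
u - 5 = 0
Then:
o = -1/5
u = 5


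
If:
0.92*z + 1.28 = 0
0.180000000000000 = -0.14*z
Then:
No Solution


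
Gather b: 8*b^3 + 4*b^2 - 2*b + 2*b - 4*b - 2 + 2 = 8*b^3 + 4*b^2 - 4*b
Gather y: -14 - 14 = -28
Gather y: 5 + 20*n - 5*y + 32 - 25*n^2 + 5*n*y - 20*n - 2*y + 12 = -25*n^2 + y*(5*n - 7) + 49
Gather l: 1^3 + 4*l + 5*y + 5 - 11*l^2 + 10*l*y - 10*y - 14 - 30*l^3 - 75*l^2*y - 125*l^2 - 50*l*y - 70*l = -30*l^3 + l^2*(-75*y - 136) + l*(-40*y - 66) - 5*y - 8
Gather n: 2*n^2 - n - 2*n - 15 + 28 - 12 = 2*n^2 - 3*n + 1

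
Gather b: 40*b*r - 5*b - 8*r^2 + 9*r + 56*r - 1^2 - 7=b*(40*r - 5) - 8*r^2 + 65*r - 8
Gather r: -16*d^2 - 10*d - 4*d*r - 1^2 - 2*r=-16*d^2 - 10*d + r*(-4*d - 2) - 1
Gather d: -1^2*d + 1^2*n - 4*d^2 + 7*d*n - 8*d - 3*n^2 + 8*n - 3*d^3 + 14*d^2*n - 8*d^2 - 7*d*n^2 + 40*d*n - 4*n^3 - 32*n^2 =-3*d^3 + d^2*(14*n - 12) + d*(-7*n^2 + 47*n - 9) - 4*n^3 - 35*n^2 + 9*n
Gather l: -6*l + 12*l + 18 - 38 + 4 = 6*l - 16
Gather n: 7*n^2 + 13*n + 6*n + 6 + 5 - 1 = 7*n^2 + 19*n + 10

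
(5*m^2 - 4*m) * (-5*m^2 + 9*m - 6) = -25*m^4 + 65*m^3 - 66*m^2 + 24*m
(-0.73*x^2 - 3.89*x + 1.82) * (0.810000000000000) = -0.5913*x^2 - 3.1509*x + 1.4742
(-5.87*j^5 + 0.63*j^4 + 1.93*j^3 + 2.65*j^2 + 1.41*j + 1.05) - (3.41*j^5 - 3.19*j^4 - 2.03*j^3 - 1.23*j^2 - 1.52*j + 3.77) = -9.28*j^5 + 3.82*j^4 + 3.96*j^3 + 3.88*j^2 + 2.93*j - 2.72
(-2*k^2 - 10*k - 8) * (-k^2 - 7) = 2*k^4 + 10*k^3 + 22*k^2 + 70*k + 56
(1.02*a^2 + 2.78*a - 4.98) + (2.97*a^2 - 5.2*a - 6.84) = 3.99*a^2 - 2.42*a - 11.82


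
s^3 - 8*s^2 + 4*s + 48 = (s - 6)*(s - 4)*(s + 2)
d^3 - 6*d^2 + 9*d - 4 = (d - 4)*(d - 1)^2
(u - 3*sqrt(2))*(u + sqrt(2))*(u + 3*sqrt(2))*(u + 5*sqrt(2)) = u^4 + 6*sqrt(2)*u^3 - 8*u^2 - 108*sqrt(2)*u - 180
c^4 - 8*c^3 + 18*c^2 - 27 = (c - 3)^3*(c + 1)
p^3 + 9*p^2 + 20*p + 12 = (p + 1)*(p + 2)*(p + 6)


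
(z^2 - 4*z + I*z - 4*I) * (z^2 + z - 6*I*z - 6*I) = z^4 - 3*z^3 - 5*I*z^3 + 2*z^2 + 15*I*z^2 - 18*z + 20*I*z - 24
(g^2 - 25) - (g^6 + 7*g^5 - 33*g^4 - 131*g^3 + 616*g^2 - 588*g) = -g^6 - 7*g^5 + 33*g^4 + 131*g^3 - 615*g^2 + 588*g - 25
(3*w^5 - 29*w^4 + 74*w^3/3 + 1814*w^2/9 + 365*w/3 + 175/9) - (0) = 3*w^5 - 29*w^4 + 74*w^3/3 + 1814*w^2/9 + 365*w/3 + 175/9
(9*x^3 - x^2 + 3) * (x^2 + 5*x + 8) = 9*x^5 + 44*x^4 + 67*x^3 - 5*x^2 + 15*x + 24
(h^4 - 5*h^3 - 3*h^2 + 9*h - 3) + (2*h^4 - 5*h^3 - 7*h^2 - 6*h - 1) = 3*h^4 - 10*h^3 - 10*h^2 + 3*h - 4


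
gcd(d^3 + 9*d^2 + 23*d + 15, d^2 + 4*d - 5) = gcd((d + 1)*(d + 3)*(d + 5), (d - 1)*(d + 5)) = d + 5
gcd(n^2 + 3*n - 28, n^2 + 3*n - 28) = n^2 + 3*n - 28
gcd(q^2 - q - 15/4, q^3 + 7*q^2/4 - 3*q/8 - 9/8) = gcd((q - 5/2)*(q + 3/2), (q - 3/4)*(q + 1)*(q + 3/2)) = q + 3/2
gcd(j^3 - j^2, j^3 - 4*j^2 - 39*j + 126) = 1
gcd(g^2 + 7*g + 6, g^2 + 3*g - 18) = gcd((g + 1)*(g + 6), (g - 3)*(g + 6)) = g + 6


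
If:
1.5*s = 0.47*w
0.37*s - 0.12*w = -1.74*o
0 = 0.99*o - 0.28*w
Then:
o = 0.00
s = 0.00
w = 0.00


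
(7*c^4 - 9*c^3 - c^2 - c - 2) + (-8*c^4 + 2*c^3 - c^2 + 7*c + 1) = -c^4 - 7*c^3 - 2*c^2 + 6*c - 1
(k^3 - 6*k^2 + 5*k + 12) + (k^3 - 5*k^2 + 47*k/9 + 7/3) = 2*k^3 - 11*k^2 + 92*k/9 + 43/3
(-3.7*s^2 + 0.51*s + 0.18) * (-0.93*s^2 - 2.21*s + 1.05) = 3.441*s^4 + 7.7027*s^3 - 5.1795*s^2 + 0.1377*s + 0.189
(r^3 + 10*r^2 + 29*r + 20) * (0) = 0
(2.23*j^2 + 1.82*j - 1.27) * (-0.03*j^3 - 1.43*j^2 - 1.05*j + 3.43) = -0.0669*j^5 - 3.2435*j^4 - 4.906*j^3 + 7.554*j^2 + 7.5761*j - 4.3561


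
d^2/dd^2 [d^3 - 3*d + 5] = 6*d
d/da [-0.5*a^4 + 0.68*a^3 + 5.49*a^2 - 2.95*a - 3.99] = -2.0*a^3 + 2.04*a^2 + 10.98*a - 2.95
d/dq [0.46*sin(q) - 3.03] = 0.46*cos(q)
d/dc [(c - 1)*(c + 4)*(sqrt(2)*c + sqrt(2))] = sqrt(2)*(3*c^2 + 8*c - 1)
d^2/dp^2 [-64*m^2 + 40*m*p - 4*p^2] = -8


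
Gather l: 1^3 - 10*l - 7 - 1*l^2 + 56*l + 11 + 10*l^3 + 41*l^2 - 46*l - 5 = 10*l^3 + 40*l^2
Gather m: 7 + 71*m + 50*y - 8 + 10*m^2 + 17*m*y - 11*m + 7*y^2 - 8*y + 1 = 10*m^2 + m*(17*y + 60) + 7*y^2 + 42*y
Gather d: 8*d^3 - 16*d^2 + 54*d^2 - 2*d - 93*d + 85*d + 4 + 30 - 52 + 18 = 8*d^3 + 38*d^2 - 10*d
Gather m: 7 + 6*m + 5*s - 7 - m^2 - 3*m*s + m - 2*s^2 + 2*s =-m^2 + m*(7 - 3*s) - 2*s^2 + 7*s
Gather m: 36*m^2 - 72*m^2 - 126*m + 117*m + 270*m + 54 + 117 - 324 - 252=-36*m^2 + 261*m - 405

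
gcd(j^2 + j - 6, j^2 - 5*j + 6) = j - 2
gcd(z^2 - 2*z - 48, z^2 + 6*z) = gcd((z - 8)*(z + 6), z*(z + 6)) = z + 6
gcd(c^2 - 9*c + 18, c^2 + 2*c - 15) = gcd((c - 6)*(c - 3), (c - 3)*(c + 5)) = c - 3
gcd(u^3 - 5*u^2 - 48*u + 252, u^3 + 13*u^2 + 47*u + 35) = u + 7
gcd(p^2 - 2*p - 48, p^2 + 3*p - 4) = 1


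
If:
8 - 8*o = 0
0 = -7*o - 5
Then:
No Solution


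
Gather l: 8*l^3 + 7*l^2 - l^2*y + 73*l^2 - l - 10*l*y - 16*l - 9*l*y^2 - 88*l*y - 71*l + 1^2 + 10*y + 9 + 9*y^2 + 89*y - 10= 8*l^3 + l^2*(80 - y) + l*(-9*y^2 - 98*y - 88) + 9*y^2 + 99*y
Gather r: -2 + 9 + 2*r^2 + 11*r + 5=2*r^2 + 11*r + 12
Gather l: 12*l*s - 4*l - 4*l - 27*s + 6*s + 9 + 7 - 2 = l*(12*s - 8) - 21*s + 14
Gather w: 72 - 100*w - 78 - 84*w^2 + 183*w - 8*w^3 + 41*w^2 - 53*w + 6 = -8*w^3 - 43*w^2 + 30*w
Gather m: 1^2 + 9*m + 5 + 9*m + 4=18*m + 10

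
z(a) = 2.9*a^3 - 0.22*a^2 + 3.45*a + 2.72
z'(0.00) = 3.45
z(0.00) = 2.72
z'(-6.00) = 319.29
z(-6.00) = -652.30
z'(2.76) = 68.51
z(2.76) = 71.54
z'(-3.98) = 143.01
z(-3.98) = -197.33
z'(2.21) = 44.97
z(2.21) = 40.57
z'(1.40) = 19.89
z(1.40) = 15.08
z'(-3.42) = 106.71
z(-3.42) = -127.66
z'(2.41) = 52.92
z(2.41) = 50.35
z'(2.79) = 69.94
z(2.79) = 73.61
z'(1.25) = 16.49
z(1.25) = 12.35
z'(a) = 8.7*a^2 - 0.44*a + 3.45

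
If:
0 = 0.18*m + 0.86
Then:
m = -4.78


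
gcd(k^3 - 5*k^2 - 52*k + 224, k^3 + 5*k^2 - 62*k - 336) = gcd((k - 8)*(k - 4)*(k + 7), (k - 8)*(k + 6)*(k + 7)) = k^2 - k - 56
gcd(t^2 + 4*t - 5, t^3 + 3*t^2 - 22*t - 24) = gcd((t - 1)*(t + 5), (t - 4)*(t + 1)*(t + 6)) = 1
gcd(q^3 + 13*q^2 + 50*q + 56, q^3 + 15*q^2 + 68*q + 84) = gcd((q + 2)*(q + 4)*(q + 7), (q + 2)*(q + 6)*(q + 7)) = q^2 + 9*q + 14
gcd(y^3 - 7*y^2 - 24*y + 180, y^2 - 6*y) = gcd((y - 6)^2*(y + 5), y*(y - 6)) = y - 6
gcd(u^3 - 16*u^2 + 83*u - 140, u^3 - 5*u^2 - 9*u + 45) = u - 5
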